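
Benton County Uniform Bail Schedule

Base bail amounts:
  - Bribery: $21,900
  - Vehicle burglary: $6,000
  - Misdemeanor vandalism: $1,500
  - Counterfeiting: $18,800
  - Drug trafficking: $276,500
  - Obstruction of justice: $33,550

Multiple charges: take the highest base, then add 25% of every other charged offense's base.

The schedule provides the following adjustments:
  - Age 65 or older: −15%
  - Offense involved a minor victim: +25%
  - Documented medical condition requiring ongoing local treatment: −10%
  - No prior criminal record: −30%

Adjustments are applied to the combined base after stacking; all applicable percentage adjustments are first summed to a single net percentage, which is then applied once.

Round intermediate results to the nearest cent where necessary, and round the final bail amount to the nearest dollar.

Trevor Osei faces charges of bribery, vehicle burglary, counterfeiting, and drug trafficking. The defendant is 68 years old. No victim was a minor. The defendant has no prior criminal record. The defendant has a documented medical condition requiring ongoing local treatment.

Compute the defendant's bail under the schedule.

Base amounts from the schedule: bribery $21,900; vehicle burglary $6,000; counterfeiting $18,800; drug trafficking $276,500.
Stacking rule: highest base plus 25% of each additional charge. Highest is drug trafficking at $276,500. Additional: $21,900 × 25% = $5,475; $6,000 × 25% = $1,500; $18,800 × 25% = $4,700. Combined base = $276,500 + $11,675 = $288,175.
Net percentage adjustment: −15% −10% −30% = −55%. $288,175 × 0.45 = $129,678.75.
Rounded to the nearest dollar: $129,679.

$129,679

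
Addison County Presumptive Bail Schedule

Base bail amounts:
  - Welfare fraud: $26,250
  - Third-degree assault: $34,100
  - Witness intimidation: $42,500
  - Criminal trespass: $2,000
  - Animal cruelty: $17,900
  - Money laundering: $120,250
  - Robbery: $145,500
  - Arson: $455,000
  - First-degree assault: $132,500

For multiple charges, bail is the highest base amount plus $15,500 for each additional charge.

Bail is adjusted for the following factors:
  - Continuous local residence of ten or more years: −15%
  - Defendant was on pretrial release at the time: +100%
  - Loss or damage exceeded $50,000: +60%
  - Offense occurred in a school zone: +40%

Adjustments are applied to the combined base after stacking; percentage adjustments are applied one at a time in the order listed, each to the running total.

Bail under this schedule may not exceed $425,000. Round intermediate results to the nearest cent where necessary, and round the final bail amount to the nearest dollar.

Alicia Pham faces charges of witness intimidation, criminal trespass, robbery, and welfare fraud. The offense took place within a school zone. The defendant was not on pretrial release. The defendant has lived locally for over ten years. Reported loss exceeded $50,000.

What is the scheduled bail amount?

$365,568

Base amounts from the schedule: witness intimidation $42,500; criminal trespass $2,000; robbery $145,500; welfare fraud $26,250.
Stacking rule: highest base plus $15,500 per additional charge. Highest is robbery at $145,500; 3 additional charges → +$46,500. Combined base = $192,000.
Continuous local residence of ten or more years (−15%): $192,000 × 0.85 = $163,200.
Loss or damage exceeded $50,000 (+60%): $163,200 × 1.6 = $261,120.
Offense occurred in a school zone (+40%): $261,120 × 1.4 = $365,568.
$365,568 is within the $425,000 maximum.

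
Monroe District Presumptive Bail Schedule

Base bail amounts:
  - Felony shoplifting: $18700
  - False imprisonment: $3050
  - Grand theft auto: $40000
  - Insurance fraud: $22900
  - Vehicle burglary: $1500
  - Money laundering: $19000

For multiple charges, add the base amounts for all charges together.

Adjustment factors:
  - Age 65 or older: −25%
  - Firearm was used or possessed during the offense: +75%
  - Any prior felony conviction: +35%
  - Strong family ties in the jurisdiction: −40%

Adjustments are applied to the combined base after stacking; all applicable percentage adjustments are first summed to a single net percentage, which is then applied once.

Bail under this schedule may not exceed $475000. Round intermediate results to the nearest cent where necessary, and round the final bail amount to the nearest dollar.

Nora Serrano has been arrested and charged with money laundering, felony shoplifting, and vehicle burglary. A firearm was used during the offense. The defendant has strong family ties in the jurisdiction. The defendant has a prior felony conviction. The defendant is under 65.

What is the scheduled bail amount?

Base amounts from the schedule: money laundering $19000; felony shoplifting $18700; vehicle burglary $1500.
Stacking rule: sum of all bases. $19000 + $18700 + $1500 = $39200.
Net percentage adjustment: +75% +35% −40% = +70%. $39200 × 1.7 = $66640.
$66640 is within the $475000 maximum.

$66640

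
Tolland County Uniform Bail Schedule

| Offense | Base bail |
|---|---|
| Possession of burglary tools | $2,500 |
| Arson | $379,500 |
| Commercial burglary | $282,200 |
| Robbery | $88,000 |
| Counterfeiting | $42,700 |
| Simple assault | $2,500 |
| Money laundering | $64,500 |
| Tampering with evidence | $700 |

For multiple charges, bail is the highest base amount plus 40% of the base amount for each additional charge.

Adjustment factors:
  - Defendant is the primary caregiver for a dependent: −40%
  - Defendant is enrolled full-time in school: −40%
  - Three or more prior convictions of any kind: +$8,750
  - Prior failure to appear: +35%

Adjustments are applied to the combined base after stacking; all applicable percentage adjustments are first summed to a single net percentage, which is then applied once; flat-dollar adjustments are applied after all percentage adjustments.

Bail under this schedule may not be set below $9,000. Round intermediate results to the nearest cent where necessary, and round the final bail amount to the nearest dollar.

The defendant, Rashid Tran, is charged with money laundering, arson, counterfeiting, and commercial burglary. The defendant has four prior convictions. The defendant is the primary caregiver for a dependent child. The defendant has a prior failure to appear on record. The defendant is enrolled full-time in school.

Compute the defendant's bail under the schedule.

$303,143

Base amounts from the schedule: money laundering $64,500; arson $379,500; counterfeiting $42,700; commercial burglary $282,200.
Stacking rule: highest base plus 40% of each additional charge. Highest is arson at $379,500. Additional: $64,500 × 40% = $25,800; $42,700 × 40% = $17,080; $282,200 × 40% = $112,880. Combined base = $379,500 + $155,760 = $535,260.
Net percentage adjustment: −40% −40% +35% = −45%. $535,260 × 0.55 = $294,393.
Three or more prior convictions of any kind (+$8,750 flat): $294,393 + $8,750 = $303,143.
$303,143 is at or above the $9,000 minimum.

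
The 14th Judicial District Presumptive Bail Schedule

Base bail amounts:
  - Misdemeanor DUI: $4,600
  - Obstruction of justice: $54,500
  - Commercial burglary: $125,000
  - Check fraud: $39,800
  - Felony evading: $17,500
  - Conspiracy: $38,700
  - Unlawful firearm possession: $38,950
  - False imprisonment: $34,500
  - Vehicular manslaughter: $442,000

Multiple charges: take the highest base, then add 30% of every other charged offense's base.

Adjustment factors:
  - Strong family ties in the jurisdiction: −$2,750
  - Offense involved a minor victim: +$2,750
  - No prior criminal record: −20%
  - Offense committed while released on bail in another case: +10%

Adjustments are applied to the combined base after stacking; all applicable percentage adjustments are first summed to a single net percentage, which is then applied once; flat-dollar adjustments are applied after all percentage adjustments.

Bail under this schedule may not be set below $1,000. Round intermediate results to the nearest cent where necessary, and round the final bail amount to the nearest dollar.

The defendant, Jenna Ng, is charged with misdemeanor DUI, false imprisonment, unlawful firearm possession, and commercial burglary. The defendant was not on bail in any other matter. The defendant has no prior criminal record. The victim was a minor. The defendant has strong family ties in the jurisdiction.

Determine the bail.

Base amounts from the schedule: misdemeanor DUI $4,600; false imprisonment $34,500; unlawful firearm possession $38,950; commercial burglary $125,000.
Stacking rule: highest base plus 30% of each additional charge. Highest is commercial burglary at $125,000. Additional: $4,600 × 30% = $1,380; $34,500 × 30% = $10,350; $38,950 × 30% = $11,685. Combined base = $125,000 + $23,415 = $148,415.
No prior criminal record (−20%): $148,415 × 0.8 = $118,732.
Strong family ties in the jurisdiction (−$2,750 flat): $118,732 − $2,750 = $115,982.
Offense involved a minor victim (+$2,750 flat): $115,982 + $2,750 = $118,732.
$118,732 is at or above the $1,000 minimum.

$118,732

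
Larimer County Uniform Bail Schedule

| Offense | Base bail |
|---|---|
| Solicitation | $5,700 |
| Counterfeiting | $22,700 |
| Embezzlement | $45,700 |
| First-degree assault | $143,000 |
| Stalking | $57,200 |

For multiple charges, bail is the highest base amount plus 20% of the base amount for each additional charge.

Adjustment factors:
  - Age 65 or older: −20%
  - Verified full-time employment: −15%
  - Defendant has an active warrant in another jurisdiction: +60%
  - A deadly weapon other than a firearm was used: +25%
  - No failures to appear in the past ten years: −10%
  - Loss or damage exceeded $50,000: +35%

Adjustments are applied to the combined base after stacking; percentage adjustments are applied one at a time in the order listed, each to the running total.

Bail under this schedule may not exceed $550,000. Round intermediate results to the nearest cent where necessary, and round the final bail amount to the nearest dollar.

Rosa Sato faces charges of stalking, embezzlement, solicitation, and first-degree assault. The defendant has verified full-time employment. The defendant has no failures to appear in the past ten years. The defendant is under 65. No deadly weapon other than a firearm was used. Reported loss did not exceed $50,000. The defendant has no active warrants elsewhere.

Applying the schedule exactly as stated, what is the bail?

Base amounts from the schedule: stalking $57,200; embezzlement $45,700; solicitation $5,700; first-degree assault $143,000.
Stacking rule: highest base plus 20% of each additional charge. Highest is first-degree assault at $143,000. Additional: $57,200 × 20% = $11,440; $45,700 × 20% = $9,140; $5,700 × 20% = $1,140. Combined base = $143,000 + $21,720 = $164,720.
Verified full-time employment (−15%): $164,720 × 0.85 = $140,012.
No failures to appear in the past ten years (−10%): $140,012 × 0.9 = $126,010.80.
$126,010.80 is within the $550,000 maximum.
Rounded to the nearest dollar: $126,011.

$126,011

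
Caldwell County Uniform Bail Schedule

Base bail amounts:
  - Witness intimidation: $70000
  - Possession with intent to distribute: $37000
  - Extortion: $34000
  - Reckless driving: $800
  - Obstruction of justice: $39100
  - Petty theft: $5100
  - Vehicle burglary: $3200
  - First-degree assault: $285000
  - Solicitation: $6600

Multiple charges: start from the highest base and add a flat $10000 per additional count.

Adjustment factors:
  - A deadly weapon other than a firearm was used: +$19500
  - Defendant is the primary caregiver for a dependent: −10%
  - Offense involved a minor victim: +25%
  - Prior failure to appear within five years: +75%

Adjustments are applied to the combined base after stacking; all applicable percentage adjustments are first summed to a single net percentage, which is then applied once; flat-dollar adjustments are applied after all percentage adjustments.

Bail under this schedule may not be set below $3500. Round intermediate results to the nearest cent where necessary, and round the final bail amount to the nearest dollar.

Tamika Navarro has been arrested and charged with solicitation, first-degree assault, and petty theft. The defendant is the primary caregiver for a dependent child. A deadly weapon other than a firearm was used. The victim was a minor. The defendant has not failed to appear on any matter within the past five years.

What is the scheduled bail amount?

$370250

Base amounts from the schedule: solicitation $6600; first-degree assault $285000; petty theft $5100.
Stacking rule: highest base plus $10000 per additional charge. Highest is first-degree assault at $285000; 2 additional charges → +$20000. Combined base = $305000.
Net percentage adjustment: −10% +25% = +15%. $305000 × 1.15 = $350750.
A deadly weapon other than a firearm was used (+$19500 flat): $350750 + $19500 = $370250.
$370250 is at or above the $3500 minimum.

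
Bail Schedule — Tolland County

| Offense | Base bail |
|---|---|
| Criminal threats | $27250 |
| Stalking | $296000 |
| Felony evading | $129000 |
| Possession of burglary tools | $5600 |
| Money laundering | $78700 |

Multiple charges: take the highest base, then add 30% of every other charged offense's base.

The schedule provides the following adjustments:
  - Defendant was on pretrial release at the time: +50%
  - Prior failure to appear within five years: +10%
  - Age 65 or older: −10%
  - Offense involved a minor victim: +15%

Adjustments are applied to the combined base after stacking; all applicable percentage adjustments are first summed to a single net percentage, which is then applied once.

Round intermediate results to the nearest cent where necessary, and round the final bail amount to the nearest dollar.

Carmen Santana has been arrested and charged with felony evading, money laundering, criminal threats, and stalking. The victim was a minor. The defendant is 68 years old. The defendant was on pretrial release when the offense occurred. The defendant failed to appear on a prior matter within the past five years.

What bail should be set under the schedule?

$604700

Base amounts from the schedule: felony evading $129000; money laundering $78700; criminal threats $27250; stalking $296000.
Stacking rule: highest base plus 30% of each additional charge. Highest is stalking at $296000. Additional: $129000 × 30% = $38700; $78700 × 30% = $23610; $27250 × 30% = $8175. Combined base = $296000 + $70485 = $366485.
Net percentage adjustment: +50% +10% −10% +15% = +65%. $366485 × 1.65 = $604700.25.
Rounded to the nearest dollar: $604700.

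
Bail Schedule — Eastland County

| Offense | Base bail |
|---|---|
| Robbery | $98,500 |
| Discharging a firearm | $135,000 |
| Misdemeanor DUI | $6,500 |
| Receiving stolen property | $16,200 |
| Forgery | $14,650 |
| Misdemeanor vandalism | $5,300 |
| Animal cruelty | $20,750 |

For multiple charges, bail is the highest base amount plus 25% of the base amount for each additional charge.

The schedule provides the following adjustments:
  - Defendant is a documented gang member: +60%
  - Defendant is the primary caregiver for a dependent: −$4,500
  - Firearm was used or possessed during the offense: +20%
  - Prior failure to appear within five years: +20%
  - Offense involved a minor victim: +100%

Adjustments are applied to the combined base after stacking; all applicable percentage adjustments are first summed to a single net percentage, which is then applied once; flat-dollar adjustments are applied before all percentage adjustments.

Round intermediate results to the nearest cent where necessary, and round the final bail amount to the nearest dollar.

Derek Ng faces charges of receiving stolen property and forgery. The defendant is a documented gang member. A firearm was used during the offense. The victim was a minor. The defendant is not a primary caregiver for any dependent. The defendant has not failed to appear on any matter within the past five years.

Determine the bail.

Base amounts from the schedule: receiving stolen property $16,200; forgery $14,650.
Stacking rule: highest base plus 25% of each additional charge. Highest is receiving stolen property at $16,200. Additional: $14,650 × 25% = $3,662.50. Combined base = $16,200 + $3,662.50 = $19,862.50.
Net percentage adjustment: +60% +20% +100% = +180%. $19,862.50 × 2.8 = $55,615.

$55,615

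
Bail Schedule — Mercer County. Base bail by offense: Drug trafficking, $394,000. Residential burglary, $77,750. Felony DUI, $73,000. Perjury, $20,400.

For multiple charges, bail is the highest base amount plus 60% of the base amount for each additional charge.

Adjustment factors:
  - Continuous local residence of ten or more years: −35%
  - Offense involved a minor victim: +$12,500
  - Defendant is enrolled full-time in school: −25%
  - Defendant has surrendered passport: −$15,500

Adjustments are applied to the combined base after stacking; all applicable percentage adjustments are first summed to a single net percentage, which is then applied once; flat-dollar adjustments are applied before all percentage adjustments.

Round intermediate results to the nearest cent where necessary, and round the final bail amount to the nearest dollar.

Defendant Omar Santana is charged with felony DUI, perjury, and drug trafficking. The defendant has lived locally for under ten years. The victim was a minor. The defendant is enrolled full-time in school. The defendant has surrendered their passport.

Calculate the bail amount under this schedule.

Base amounts from the schedule: felony DUI $73,000; perjury $20,400; drug trafficking $394,000.
Stacking rule: highest base plus 60% of each additional charge. Highest is drug trafficking at $394,000. Additional: $73,000 × 60% = $43,800; $20,400 × 60% = $12,240. Combined base = $394,000 + $56,040 = $450,040.
Offense involved a minor victim (+$12,500 flat): $450,040 + $12,500 = $462,540.
Defendant has surrendered passport (−$15,500 flat): $462,540 − $15,500 = $447,040.
Defendant is enrolled full-time in school (−25%): $447,040 × 0.75 = $335,280.

$335,280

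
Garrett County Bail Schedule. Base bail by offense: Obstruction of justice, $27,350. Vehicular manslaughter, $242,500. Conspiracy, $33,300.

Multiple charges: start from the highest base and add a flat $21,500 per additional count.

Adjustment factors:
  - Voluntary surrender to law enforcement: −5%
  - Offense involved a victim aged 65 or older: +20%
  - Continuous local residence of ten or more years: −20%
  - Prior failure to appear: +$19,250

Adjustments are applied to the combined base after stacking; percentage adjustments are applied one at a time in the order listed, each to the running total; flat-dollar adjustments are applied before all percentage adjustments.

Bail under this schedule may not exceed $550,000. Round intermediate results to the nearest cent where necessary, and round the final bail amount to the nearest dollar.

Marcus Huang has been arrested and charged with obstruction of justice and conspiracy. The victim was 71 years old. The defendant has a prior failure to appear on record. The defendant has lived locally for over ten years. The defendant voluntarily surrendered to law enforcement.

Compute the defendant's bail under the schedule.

$67,534

Base amounts from the schedule: obstruction of justice $27,350; conspiracy $33,300.
Stacking rule: highest base plus $21,500 per additional charge. Highest is conspiracy at $33,300; 1 additional charge → +$21,500. Combined base = $54,800.
Prior failure to appear (+$19,250 flat): $54,800 + $19,250 = $74,050.
Voluntary surrender to law enforcement (−5%): $74,050 × 0.95 = $70,347.50.
Offense involved a victim aged 65 or older (+20%): $70,347.50 × 1.2 = $84,417.
Continuous local residence of ten or more years (−20%): $84,417 × 0.8 = $67,533.60.
$67,533.60 is within the $550,000 maximum.
Rounded to the nearest dollar: $67,534.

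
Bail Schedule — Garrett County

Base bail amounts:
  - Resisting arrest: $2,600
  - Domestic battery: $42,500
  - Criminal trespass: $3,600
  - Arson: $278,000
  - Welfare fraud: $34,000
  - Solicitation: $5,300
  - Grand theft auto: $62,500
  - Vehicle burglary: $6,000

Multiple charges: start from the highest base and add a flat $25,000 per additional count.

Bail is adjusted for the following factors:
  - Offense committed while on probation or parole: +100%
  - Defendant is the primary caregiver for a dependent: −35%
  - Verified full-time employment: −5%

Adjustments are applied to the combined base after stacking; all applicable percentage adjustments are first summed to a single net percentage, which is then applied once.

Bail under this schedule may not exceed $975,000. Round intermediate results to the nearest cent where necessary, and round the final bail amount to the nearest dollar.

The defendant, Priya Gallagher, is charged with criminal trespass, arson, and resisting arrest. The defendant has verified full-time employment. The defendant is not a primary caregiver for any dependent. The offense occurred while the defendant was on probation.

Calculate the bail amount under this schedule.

Base amounts from the schedule: criminal trespass $3,600; arson $278,000; resisting arrest $2,600.
Stacking rule: highest base plus $25,000 per additional charge. Highest is arson at $278,000; 2 additional charges → +$50,000. Combined base = $328,000.
Net percentage adjustment: +100% −5% = +95%. $328,000 × 1.95 = $639,600.
$639,600 is within the $975,000 maximum.

$639,600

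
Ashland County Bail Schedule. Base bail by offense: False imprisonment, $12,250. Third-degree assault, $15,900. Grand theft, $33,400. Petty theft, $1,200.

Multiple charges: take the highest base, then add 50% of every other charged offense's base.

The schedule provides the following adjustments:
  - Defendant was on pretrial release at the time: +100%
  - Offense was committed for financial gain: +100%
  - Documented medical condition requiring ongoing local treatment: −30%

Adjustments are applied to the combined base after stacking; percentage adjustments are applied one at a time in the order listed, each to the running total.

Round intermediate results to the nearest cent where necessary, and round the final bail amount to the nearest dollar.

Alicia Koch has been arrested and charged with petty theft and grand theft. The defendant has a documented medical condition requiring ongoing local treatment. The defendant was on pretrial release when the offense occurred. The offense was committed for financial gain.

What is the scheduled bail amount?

Base amounts from the schedule: petty theft $1,200; grand theft $33,400.
Stacking rule: highest base plus 50% of each additional charge. Highest is grand theft at $33,400. Additional: $1,200 × 50% = $600. Combined base = $33,400 + $600 = $34,000.
Defendant was on pretrial release at the time (+100%): $34,000 × 2 = $68,000.
Offense was committed for financial gain (+100%): $68,000 × 2 = $136,000.
Documented medical condition requiring ongoing local treatment (−30%): $136,000 × 0.7 = $95,200.

$95,200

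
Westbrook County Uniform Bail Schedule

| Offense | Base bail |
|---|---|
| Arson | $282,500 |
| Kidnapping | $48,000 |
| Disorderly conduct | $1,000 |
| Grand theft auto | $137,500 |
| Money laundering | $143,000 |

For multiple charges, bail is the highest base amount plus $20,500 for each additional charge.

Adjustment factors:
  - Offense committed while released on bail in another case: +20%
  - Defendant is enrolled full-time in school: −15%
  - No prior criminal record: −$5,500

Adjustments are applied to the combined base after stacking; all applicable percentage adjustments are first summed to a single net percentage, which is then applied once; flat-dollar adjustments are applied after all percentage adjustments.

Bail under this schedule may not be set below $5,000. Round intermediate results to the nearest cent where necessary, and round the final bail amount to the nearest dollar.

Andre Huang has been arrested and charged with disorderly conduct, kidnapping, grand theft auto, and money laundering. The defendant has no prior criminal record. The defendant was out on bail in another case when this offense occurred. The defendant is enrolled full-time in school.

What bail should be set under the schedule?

$209,225

Base amounts from the schedule: disorderly conduct $1,000; kidnapping $48,000; grand theft auto $137,500; money laundering $143,000.
Stacking rule: highest base plus $20,500 per additional charge. Highest is money laundering at $143,000; 3 additional charges → +$61,500. Combined base = $204,500.
Net percentage adjustment: +20% −15% = +5%. $204,500 × 1.05 = $214,725.
No prior criminal record (−$5,500 flat): $214,725 − $5,500 = $209,225.
$209,225 is at or above the $5,000 minimum.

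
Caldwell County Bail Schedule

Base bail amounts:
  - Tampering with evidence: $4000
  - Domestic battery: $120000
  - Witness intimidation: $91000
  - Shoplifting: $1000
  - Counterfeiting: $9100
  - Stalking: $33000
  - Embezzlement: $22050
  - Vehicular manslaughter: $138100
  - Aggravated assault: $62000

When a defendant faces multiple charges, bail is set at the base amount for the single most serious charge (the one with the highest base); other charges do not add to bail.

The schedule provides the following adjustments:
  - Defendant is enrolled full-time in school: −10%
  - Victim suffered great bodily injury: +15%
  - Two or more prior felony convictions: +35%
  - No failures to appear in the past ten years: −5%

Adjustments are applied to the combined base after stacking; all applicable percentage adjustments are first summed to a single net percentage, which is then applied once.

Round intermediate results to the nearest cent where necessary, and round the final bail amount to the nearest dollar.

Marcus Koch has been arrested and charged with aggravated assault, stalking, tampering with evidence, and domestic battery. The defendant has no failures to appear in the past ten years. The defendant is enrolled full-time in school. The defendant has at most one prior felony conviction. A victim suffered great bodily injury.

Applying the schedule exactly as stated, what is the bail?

Base amounts from the schedule: aggravated assault $62000; stalking $33000; tampering with evidence $4000; domestic battery $120000.
Stacking rule: use the highest base only. Highest is domestic battery at $120000. Combined base = $120000.
Net percentage adjustment: −10% +15% −5% = +0%. $120000 × 1 = $120000.

$120000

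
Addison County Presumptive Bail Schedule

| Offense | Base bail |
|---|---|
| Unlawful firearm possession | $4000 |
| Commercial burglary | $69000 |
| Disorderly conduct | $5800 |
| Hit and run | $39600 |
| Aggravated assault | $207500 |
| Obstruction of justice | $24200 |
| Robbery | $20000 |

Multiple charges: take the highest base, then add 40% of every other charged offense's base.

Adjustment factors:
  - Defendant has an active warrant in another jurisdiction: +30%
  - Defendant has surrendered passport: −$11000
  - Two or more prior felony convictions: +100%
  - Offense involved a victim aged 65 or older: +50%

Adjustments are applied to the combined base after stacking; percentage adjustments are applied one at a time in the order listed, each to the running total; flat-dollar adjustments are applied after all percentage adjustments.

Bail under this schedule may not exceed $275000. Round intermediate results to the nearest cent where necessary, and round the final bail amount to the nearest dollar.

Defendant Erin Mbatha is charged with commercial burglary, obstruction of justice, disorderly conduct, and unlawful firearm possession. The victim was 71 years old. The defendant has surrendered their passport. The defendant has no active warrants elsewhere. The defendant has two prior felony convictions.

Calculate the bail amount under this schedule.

Base amounts from the schedule: commercial burglary $69000; obstruction of justice $24200; disorderly conduct $5800; unlawful firearm possession $4000.
Stacking rule: highest base plus 40% of each additional charge. Highest is commercial burglary at $69000. Additional: $24200 × 40% = $9680; $5800 × 40% = $2320; $4000 × 40% = $1600. Combined base = $69000 + $13600 = $82600.
Two or more prior felony convictions (+100%): $82600 × 2 = $165200.
Offense involved a victim aged 65 or older (+50%): $165200 × 1.5 = $247800.
Defendant has surrendered passport (−$11000 flat): $247800 − $11000 = $236800.
$236800 is within the $275000 maximum.

$236800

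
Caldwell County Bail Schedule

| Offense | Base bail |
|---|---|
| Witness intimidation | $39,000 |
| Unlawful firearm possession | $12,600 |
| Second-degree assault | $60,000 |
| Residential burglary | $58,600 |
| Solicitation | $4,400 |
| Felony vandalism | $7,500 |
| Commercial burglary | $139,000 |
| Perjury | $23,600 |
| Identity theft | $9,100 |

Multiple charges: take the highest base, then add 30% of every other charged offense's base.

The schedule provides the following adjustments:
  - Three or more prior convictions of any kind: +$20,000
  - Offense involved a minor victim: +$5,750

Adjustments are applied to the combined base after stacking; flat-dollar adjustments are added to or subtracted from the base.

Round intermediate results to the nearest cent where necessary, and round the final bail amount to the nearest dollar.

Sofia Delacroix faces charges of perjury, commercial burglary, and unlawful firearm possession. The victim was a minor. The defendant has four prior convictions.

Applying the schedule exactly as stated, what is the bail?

$175,610

Base amounts from the schedule: perjury $23,600; commercial burglary $139,000; unlawful firearm possession $12,600.
Stacking rule: highest base plus 30% of each additional charge. Highest is commercial burglary at $139,000. Additional: $23,600 × 30% = $7,080; $12,600 × 30% = $3,780. Combined base = $139,000 + $10,860 = $149,860.
Three or more prior convictions of any kind (+$20,000 flat): $149,860 + $20,000 = $169,860.
Offense involved a minor victim (+$5,750 flat): $169,860 + $5,750 = $175,610.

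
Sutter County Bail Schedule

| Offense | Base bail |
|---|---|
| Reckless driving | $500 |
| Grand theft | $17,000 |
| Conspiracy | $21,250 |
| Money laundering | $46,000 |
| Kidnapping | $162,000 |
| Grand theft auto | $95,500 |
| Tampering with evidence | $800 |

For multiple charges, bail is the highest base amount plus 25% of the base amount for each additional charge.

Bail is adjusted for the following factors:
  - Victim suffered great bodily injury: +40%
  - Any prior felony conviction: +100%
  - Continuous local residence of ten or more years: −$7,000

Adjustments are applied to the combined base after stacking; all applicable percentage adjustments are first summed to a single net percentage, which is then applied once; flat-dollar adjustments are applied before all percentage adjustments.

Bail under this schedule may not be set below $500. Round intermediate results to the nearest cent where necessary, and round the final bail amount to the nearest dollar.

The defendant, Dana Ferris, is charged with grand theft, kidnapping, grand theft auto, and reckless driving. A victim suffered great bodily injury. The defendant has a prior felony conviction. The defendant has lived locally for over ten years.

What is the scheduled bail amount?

Base amounts from the schedule: grand theft $17,000; kidnapping $162,000; grand theft auto $95,500; reckless driving $500.
Stacking rule: highest base plus 25% of each additional charge. Highest is kidnapping at $162,000. Additional: $17,000 × 25% = $4,250; $95,500 × 25% = $23,875; $500 × 25% = $125. Combined base = $162,000 + $28,250 = $190,250.
Continuous local residence of ten or more years (−$7,000 flat): $190,250 − $7,000 = $183,250.
Net percentage adjustment: +40% +100% = +140%. $183,250 × 2.4 = $439,800.
$439,800 is at or above the $500 minimum.

$439,800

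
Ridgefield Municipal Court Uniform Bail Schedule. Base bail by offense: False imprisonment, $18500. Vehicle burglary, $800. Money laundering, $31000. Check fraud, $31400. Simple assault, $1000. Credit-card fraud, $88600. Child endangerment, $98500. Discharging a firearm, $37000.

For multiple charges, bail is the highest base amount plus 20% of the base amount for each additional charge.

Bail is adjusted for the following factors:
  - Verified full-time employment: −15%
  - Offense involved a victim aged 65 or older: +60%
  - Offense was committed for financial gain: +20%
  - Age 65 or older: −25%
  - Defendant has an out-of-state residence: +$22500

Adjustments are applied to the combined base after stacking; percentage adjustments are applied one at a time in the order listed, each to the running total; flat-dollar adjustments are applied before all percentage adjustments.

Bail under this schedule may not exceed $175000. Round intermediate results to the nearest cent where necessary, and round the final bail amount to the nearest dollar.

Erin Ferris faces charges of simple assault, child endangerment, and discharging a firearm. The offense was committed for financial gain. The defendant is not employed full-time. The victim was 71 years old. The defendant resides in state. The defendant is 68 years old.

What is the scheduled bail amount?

Base amounts from the schedule: simple assault $1000; child endangerment $98500; discharging a firearm $37000.
Stacking rule: highest base plus 20% of each additional charge. Highest is child endangerment at $98500. Additional: $1000 × 20% = $200; $37000 × 20% = $7400. Combined base = $98500 + $7600 = $106100.
Offense involved a victim aged 65 or older (+60%): $106100 × 1.6 = $169760.
Offense was committed for financial gain (+20%): $169760 × 1.2 = $203712.
Age 65 or older (−25%): $203712 × 0.75 = $152784.
$152784 is within the $175000 maximum.

$152784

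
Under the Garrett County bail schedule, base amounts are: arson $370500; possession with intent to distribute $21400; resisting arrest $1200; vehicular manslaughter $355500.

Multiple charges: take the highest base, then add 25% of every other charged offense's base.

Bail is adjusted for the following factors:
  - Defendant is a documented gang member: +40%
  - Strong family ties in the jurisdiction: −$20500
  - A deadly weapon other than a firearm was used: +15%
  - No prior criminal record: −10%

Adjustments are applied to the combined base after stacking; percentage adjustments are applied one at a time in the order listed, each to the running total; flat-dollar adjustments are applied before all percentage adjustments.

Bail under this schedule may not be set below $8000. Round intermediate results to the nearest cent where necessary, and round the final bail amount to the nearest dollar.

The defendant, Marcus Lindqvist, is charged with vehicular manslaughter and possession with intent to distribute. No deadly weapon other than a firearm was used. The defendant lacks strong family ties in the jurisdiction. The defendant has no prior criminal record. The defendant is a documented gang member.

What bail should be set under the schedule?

$454671

Base amounts from the schedule: vehicular manslaughter $355500; possession with intent to distribute $21400.
Stacking rule: highest base plus 25% of each additional charge. Highest is vehicular manslaughter at $355500. Additional: $21400 × 25% = $5350. Combined base = $355500 + $5350 = $360850.
Defendant is a documented gang member (+40%): $360850 × 1.4 = $505190.
No prior criminal record (−10%): $505190 × 0.9 = $454671.
$454671 is at or above the $8000 minimum.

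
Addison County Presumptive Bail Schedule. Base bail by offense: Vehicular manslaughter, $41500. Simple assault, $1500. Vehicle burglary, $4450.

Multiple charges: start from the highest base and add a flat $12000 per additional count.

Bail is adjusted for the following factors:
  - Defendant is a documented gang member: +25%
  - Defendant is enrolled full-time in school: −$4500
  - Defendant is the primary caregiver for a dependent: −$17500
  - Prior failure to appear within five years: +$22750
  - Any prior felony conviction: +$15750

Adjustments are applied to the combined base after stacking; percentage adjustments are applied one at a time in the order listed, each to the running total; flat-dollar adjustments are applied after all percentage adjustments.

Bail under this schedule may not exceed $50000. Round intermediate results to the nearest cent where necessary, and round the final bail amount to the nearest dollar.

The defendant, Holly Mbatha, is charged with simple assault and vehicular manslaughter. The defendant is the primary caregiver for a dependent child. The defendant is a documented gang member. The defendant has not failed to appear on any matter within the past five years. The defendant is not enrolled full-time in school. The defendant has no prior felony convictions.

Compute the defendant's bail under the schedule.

Base amounts from the schedule: simple assault $1500; vehicular manslaughter $41500.
Stacking rule: highest base plus $12000 per additional charge. Highest is vehicular manslaughter at $41500; 1 additional charge → +$12000. Combined base = $53500.
Defendant is a documented gang member (+25%): $53500 × 1.25 = $66875.
Defendant is the primary caregiver for a dependent (−$17500 flat): $66875 − $17500 = $49375.
$49375 is within the $50000 maximum.

$49375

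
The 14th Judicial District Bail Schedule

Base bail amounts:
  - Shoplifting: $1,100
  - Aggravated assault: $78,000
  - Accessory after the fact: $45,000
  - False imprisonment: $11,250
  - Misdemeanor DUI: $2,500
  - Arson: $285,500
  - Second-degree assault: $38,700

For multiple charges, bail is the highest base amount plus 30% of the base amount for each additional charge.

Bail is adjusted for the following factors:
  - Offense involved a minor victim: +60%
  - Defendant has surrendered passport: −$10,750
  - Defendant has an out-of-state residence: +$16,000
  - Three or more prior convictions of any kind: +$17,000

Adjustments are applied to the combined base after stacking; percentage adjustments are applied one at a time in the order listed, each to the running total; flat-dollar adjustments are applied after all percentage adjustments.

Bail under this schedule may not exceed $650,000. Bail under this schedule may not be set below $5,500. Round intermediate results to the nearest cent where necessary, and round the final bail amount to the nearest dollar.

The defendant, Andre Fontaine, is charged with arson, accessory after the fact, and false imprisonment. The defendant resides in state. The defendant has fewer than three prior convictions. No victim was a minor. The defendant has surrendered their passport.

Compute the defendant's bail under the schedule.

Base amounts from the schedule: arson $285,500; accessory after the fact $45,000; false imprisonment $11,250.
Stacking rule: highest base plus 30% of each additional charge. Highest is arson at $285,500. Additional: $45,000 × 30% = $13,500; $11,250 × 30% = $3,375. Combined base = $285,500 + $16,875 = $302,375.
Defendant has surrendered passport (−$10,750 flat): $302,375 − $10,750 = $291,625.
$291,625 is within the $650,000 maximum.
$291,625 is at or above the $5,500 minimum.

$291,625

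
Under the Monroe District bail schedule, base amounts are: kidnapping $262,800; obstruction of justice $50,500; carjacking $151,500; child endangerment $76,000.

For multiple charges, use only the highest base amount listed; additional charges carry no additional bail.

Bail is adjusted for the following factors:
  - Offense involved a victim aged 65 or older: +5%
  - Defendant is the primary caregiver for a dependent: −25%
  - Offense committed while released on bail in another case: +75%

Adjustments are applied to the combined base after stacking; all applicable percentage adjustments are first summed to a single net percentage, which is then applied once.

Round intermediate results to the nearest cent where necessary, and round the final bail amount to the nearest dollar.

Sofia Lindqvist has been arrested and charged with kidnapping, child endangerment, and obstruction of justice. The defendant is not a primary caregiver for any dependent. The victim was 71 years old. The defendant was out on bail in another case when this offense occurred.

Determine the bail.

Base amounts from the schedule: kidnapping $262,800; child endangerment $76,000; obstruction of justice $50,500.
Stacking rule: use the highest base only. Highest is kidnapping at $262,800. Combined base = $262,800.
Net percentage adjustment: +5% +75% = +80%. $262,800 × 1.8 = $473,040.

$473,040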